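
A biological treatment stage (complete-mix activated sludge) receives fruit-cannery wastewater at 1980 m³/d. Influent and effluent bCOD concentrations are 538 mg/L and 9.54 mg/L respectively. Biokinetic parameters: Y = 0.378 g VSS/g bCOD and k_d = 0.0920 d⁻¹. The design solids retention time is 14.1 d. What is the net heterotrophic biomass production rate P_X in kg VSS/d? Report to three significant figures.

Y_obs = Y / (1 + k_d θ_c) = 0.378 / (1 + 0.0920 × 14.1) = 0.378 / 2.297 = 0.1645.
ΔS = 538 − 9.54 = 528.5 mg/L, so the substrate removal rate is 1980 × 528.5/1000 = 1046 kg bCOD/d.
Net biomass production P_X = Y_obs × Q·(S₀ − S) = 0.1645 × 1046 = 172.2 kg VSS/d.

P_X ≈ 172 kg VSS/d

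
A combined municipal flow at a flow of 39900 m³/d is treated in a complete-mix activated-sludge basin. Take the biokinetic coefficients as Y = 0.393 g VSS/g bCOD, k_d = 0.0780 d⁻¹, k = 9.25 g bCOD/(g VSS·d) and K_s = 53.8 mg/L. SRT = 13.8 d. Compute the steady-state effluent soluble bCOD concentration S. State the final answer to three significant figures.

For a completely mixed reactor with recycle the Lawrence–McCarty relation gives S = K_s·(1 + k_d·θ_c) / [θ_c·(Y·k − k_d) − 1] = 53.8 × (1 + 0.0780 × 13.8) / [13.8 × (0.393 × 9.25 − 0.0780) − 1] = 111.7 / 48.09 = 2.323 mg/L.

S ≈ 2.32 mg/L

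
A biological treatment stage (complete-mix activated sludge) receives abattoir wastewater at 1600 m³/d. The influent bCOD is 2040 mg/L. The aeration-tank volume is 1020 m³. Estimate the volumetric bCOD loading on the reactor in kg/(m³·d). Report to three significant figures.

L_v ≈ 3.20 kg bCOD/(m³·d)

L_v = Q S₀ / V = 1600 × 2040 × 10⁻³ / 1020 = 3.200 kg/(m³·d).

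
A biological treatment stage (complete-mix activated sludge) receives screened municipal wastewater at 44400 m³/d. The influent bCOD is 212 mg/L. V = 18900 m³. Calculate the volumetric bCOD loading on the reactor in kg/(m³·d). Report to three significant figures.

Volumetric loading L_v = Q·S₀ / V = 44400 × 212 g/m³ / 18900 m³ = 498.0 g/(m³·d) = 0.4980 kg bCOD/(m³·d).

L_v ≈ 0.498 kg bCOD/(m³·d)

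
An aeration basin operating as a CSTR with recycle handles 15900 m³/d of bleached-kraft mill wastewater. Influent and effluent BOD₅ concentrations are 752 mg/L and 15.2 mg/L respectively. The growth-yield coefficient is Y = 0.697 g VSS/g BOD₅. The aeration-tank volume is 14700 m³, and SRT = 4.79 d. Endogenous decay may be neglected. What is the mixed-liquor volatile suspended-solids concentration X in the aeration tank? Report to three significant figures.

X ≈ 2660 mg/L

Without decay, X = Y Q (S₀−S) θ_c / V = 0.697 × 15900 × (752 − 15.2) × 4.79 / 14700 = 2661 mg/L.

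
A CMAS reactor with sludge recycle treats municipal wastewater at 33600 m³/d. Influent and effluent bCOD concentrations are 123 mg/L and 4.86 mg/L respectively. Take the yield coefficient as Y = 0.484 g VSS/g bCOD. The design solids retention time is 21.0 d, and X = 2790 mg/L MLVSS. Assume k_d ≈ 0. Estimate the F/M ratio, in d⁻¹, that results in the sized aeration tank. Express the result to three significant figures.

V·X = Y·Q·ΔS·θ_c gives V = 0.484 × 33600 × (123 − 4.86) × 21.0 / 2790 = 14461 m³.
F/M = Q·S₀ / (V·X) = 33600 × 123 / (14461 × 2790) = 0.1024 g bCOD·(g VSS·d)⁻¹.

F/M ≈ 0.102 d⁻¹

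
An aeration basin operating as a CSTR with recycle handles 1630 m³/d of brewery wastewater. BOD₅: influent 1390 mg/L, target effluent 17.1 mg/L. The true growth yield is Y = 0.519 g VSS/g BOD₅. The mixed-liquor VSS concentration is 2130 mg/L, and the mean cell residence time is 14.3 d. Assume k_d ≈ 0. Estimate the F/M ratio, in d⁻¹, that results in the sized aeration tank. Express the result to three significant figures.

Biomass mass balance (decay neglected): V·X = Y·Q·(S₀ − S)·θ_c, so V = 0.519 × 1630 × (1390 − 17.1) × 14.3 / 2130 = 7797 m³.
F/M = applied load / biomass = Q·S₀/(V·X) = 1630 × 1390 / (7797 × 2130) = 0.1364 d⁻¹.

F/M ≈ 0.136 d⁻¹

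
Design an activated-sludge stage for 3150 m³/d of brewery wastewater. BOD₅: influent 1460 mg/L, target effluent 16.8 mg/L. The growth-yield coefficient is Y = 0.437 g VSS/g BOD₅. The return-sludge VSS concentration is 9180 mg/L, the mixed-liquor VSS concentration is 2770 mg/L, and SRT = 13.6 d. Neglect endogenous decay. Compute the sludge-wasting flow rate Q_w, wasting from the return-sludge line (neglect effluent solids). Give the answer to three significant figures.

Q_w ≈ 216 m³/d

Biomass mass balance (decay neglected): V·X = Y·Q·(S₀ − S)·θ_c, so V = 0.437 × 3150 × (1460 − 16.8) × 13.6 / 2770 = 9754 m³.
Wasting from the return line (neglecting effluent solids): Q_w = V·X / (θ_c·X_r) = 9754 × 2770 / (13.6 × 9180) = 216.4 m³/d.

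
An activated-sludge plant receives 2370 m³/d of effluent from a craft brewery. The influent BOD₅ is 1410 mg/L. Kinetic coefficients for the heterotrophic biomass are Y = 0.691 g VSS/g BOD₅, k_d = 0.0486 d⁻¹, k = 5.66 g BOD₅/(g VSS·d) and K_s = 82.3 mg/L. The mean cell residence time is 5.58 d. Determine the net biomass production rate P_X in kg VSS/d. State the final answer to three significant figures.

P_X ≈ 1810 kg VSS/d

Effluent substrate depends only on kinetics and SRT: S = K_s(1 + k_d θ_c) / [θ_c(Yk − k_d) − 1] = 82.3 × (1 + 0.0486 × 5.58) / [5.58 × (0.691 × 5.66 − 0.0486) − 1] = 104.6 / 20.55 = 5.090 mg/L.
Observed yield with endogenous decay: Y_obs = Y / (1 + k_d·θ_c) = 0.691 / (1 + 0.0486 × 5.58) = 0.691 / 1.271 = 0.5436 g VSS/g BOD₅.
ΔS = 1410 − 5.09 = 1405 mg/L, so the substrate removal rate is 2370 × 1405/1000 = 3330 kg BOD₅/d.
So the net sludge growth is P_X = 0.5436 × 3330 = 1810 kg VSS/d.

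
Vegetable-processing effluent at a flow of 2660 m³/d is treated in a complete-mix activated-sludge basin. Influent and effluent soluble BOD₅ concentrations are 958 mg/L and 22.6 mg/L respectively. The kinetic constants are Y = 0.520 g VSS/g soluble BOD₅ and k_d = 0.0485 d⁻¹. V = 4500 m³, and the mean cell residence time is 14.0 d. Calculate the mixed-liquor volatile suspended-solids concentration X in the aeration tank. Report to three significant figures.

Solving the biomass balance for X: X = Y Q (S₀−S) θ_c / [V (1+k_d θ_c)] = 0.520 × 2660 × (958 − 22.6) × 14.0 / [4500 × (1 + 0.0485 × 14.0)] = 2397 mg/L.

X ≈ 2400 mg/L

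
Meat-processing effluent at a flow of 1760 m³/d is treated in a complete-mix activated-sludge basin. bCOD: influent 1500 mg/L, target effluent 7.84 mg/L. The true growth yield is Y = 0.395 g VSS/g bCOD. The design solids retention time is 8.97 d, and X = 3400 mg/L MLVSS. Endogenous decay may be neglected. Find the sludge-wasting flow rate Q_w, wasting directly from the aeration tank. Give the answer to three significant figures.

Q_w ≈ 305 m³/d

V·X = Y·Q·ΔS·θ_c gives V = 0.395 × 1760 × (1500 − 7.84) × 8.97 / 3400 = 2737 m³.
For wasting at MLVSS concentration, Q_w = V/θ_c = 2737/8.97 = 305.1 m³/d.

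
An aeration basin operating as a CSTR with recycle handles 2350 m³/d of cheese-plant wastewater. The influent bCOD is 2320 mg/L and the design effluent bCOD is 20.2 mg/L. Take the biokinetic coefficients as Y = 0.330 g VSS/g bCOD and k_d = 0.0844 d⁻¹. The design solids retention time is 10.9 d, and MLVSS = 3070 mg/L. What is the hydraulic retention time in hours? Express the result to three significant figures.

τ ≈ 33.7 h

Rearranging the biomass balance for a CMAS with decay, V = Y·Q·ΔS·θ_c / [X·(1+k_d θ_c)] = 0.330 × 2350 × (2320 − 20.2) × 10.9 / [3070 × (1 + 0.0844 × 10.9)] = 1.94×10^7 / 5894 = 3298 m³.
Hydraulic retention time τ = V/Q = 3298 / 2350 = 1.403 d = 33.68 h.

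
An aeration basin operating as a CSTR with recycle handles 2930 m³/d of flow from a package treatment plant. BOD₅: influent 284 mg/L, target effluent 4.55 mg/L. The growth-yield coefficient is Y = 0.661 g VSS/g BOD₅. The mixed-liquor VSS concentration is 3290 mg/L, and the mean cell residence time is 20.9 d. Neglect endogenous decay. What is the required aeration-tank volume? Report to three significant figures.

V ≈ 3440 m³

With k_d = 0 the design equation reduces to V = Y Q (S₀−S) θ_c / X = 0.661 × 2930 × (284 − 4.55) × 20.9 / 3290 = 3438 m³.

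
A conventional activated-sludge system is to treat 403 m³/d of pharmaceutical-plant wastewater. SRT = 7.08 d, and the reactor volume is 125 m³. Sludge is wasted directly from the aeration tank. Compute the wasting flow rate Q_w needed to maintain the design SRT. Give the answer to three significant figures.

With mixed-liquor wasting, θ_c = V/Q_w, so Q_w = V/θ_c = 125.0/7.08 = 17.66 m³/d.

Q_w ≈ 17.7 m³/d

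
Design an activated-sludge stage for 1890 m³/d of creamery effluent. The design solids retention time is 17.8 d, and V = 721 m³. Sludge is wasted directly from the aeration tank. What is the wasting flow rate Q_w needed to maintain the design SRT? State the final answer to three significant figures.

For wasting at MLVSS concentration, Q_w = V/θ_c = 721.0/17.8 = 40.51 m³/d.

Q_w ≈ 40.5 m³/d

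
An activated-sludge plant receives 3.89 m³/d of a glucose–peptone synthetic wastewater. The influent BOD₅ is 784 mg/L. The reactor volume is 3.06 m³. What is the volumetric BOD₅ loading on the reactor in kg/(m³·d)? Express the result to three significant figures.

L_v = Q S₀ / V = 3.89 × 784 × 10⁻³ / 3.060 = 0.9967 kg/(m³·d).

L_v ≈ 0.997 kg BOD₅/(m³·d)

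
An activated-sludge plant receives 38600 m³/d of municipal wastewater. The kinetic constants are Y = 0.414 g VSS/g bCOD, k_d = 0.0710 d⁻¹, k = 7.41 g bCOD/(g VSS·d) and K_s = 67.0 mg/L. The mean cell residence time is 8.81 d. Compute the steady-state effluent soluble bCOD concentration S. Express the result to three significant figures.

S ≈ 4.29 mg/L

Effluent substrate depends only on kinetics and SRT: S = K_s(1 + k_d θ_c) / [θ_c(Yk − k_d) − 1] = 67.0 × (1 + 0.0710 × 8.81) / [8.81 × (0.414 × 7.41 − 0.0710) − 1] = 108.9 / 25.40 = 4.288 mg/L.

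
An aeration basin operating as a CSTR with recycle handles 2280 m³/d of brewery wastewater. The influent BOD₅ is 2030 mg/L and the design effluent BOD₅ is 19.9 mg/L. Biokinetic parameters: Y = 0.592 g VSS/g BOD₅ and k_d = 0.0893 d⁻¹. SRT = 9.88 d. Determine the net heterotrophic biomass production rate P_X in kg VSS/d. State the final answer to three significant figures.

Y_obs = Y / (1 + k_d θ_c) = 0.592 / (1 + 0.0893 × 9.88) = 0.592 / 1.882 = 0.3145.
Substrate removed = Q·(S₀ − S) = 2280 m³/d × (2030 − 19.9) g/m³ = 4.58×10^6 g/d = 4583 kg/d.
P_X = Y_obs · Q(S₀ − S) = 0.3145 × 4583 = 1441 kg VSS/d.

P_X ≈ 1440 kg VSS/d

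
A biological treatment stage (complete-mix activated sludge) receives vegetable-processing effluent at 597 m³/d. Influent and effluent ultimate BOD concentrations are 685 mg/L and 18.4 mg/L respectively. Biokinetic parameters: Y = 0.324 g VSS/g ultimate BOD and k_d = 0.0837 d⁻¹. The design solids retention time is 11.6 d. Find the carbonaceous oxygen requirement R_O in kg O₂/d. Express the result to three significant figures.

R_O ≈ 305 kg O₂/d

Y_obs = Y / (1 + k_d θ_c) = 0.324 / (1 + 0.0837 × 11.6) = 0.324 / 1.971 = 0.1644.
Substrate removed = Q·(S₀ − S) = 597 m³/d × (685 − 18.4) g/m³ = 3.98×10^5 g/d = 398.0 kg/d.
P_X = Y_obs·Q·(S₀ − S) = 0.1644 × 398.0 = 65.42 kg VSS/d.
Carbonaceous O₂ demand = substrate oxidised − cell-mass equivalent = 398.0 − 1.42 × 65.42 = 305.1 kg O₂/d.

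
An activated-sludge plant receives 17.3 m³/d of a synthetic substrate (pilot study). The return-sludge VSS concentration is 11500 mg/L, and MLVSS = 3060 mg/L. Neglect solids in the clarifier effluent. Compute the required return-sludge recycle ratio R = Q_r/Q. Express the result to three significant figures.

Solids balance on the clarifier gives (1+R)X = R·X_r, so R = X/(X_r − X) = 3060 / (11500 − 3060) = 0.3626.

R ≈ 0.363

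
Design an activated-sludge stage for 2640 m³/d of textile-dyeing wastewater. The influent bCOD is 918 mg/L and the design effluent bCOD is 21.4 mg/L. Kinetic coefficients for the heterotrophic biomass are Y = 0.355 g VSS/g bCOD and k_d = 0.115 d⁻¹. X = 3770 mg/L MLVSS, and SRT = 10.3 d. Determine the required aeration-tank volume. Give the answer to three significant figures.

V ≈ 1050 m³

From the SRT design equation V = Y Q (S₀−S) θ_c / [X (1 + k_d θ_c)] = 0.355 × 2640 × (918 − 21.4) × 10.3 / [3770 × (1 + 0.115 × 10.3)] = 8.66×10^6 / 8236 = 1051 m³.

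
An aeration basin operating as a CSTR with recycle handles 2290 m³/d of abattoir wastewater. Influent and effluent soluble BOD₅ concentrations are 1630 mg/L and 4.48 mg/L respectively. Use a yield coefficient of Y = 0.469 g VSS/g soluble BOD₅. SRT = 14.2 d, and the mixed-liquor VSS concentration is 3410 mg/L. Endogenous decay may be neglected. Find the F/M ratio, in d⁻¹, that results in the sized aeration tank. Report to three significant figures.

F/M ≈ 0.151 d⁻¹

With k_d = 0 the design equation reduces to V = Y Q (S₀−S) θ_c / X = 0.469 × 2290 × (1630 − 4.48) × 14.2 / 3410 = 7270 m³.
F/M = Q·S₀ / (V·X) = 2290 × 1630 / (7270 × 3410) = 0.1506 g soluble BOD₅·(g VSS·d)⁻¹.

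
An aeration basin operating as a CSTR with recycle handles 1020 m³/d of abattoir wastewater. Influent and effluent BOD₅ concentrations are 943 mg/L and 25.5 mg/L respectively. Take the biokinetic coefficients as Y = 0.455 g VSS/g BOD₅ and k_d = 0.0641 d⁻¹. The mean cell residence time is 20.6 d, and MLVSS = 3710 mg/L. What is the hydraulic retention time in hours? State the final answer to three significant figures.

τ ≈ 24.0 h

From the SRT design equation V = Y Q (S₀−S) θ_c / [X (1 + k_d θ_c)] = 0.455 × 1020 × (943 − 25.5) × 20.6 / [3710 × (1 + 0.0641 × 20.6)] = 8.77×10^6 / 8609 = 1019 m³.
Hydraulic retention time τ = V/Q = 1019 / 1020 = 0.9989 d = 23.97 h.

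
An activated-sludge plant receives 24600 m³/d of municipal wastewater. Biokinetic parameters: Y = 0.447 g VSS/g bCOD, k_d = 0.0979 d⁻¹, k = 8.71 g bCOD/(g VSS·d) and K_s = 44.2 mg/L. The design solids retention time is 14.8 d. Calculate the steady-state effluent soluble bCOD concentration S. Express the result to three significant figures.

S ≈ 1.96 mg/L

Effluent substrate depends only on kinetics and SRT: S = K_s(1 + k_d θ_c) / [θ_c(Yk − k_d) − 1] = 44.2 × (1 + 0.0979 × 14.8) / [14.8 × (0.447 × 8.71 − 0.0979) − 1] = 108.2 / 55.17 = 1.962 mg/L.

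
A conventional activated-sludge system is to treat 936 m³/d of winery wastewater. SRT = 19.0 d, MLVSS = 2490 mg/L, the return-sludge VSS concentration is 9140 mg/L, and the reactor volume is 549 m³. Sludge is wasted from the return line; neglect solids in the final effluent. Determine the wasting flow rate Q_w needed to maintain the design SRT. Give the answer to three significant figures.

Q_w ≈ 7.87 m³/d

Wasting from the return line (neglecting effluent solids): Q_w = V·X / (θ_c·X_r) = 549.0 × 2490 / (19.0 × 9140) = 7.872 m³/d.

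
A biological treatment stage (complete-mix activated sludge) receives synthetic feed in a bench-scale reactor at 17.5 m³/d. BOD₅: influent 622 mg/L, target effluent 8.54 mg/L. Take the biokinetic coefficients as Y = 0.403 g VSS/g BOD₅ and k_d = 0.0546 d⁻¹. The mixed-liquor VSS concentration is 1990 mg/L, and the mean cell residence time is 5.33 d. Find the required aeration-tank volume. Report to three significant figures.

V ≈ 8.98 m³

From the SRT design equation V = Y Q (S₀−S) θ_c / [X (1 + k_d θ_c)] = 0.403 × 17.5 × (622 − 8.54) × 5.33 / [1990 × (1 + 0.0546 × 5.33)] = 2.31×10^4 / 2569 = 8.976 m³.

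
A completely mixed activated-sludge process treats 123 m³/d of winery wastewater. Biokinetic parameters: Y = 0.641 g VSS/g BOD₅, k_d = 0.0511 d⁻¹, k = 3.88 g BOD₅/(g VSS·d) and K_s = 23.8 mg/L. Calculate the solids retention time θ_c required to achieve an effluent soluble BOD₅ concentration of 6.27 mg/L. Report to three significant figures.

θ_c ≈ 2.14 d

From 1/θ_c = Y·k·S/(K_s + S) − k_d: Y·k·S/(K_s+S) = 0.641 × 3.88 × 6.27 / (23.8 + 6.27) = 0.5186 d⁻¹.
Then 1/θ_c = μ − k_d = 0.5186 − 0.0511 = 0.4675 d⁻¹, giving θ_c = 2.139 d.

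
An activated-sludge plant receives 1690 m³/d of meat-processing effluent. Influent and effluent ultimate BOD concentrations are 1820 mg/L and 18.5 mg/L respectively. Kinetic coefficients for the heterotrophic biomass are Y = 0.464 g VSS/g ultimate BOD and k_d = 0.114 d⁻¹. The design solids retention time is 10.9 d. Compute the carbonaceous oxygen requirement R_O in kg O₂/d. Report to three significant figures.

Y_obs = Y / (1 + k_d θ_c) = 0.464 / (1 + 0.114 × 10.9) = 0.464 / 2.243 = 0.2069.
ΔS = 1820 − 18.5 = 1802 mg/L, so the substrate removal rate is 1690 × 1802/1000 = 3045 kg ultimate BOD/d.
Biomass synthesised: P_X = Y_obs × 3045 = 629.9 kg VSS/d.
R_O = Q·(S₀ − S) − 1.42·P_X = 3045 − 1.42 × 629.9 = 2150 kg O₂/d.

R_O ≈ 2150 kg O₂/d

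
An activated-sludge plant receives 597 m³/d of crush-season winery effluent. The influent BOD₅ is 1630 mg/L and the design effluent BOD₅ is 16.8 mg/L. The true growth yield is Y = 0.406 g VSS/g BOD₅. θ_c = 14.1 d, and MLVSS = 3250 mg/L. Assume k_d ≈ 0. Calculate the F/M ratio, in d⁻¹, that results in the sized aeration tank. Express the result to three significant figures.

F/M ≈ 0.177 d⁻¹

Biomass mass balance (decay neglected): V·X = Y·Q·(S₀ − S)·θ_c, so V = 0.406 × 597 × (1630 − 16.8) × 14.1 / 3250 = 1696 m³.
Food-to-microorganism ratio F/M = Q S₀ / (V X) = 597 × 1630 / (1696 × 3250) = 0.1765 d⁻¹.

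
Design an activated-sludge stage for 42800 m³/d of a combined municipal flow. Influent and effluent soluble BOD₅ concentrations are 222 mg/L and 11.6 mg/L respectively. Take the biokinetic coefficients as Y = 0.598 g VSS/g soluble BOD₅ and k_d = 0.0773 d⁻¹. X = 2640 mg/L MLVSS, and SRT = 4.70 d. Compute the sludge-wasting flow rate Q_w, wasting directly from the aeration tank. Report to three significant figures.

Steady-state biomass mass balance: V·X·(1 + k_d·θ_c) = Y·Q·(S₀ − S)·θ_c, so V = 0.598 × 42800 × (222 − 11.6) × 4.70 / [2640 × (1 + 0.0773 × 4.70)] = 2.53×10^7 / 3599 = 7032 m³.
For wasting at MLVSS concentration, Q_w = V/θ_c = 7032/4.70 = 1496 m³/d.

Q_w ≈ 1500 m³/d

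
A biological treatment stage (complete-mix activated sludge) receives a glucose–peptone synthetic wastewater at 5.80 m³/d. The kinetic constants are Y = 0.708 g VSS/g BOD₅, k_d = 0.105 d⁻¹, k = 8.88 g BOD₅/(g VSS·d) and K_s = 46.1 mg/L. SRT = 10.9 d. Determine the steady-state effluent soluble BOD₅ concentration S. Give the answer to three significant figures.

Effluent substrate depends only on kinetics and SRT: S = K_s(1 + k_d θ_c) / [θ_c(Yk − k_d) − 1] = 46.1 × (1 + 0.105 × 10.9) / [10.9 × (0.708 × 8.88 − 0.105) − 1] = 98.86 / 66.38 = 1.489 mg/L.

S ≈ 1.49 mg/L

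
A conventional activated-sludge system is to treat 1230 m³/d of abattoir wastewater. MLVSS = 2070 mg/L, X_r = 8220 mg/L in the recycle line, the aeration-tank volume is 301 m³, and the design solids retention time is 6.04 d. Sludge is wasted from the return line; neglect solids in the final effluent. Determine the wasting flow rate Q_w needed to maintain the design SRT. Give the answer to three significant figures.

Q_w ≈ 12.5 m³/d

Wasting from the return line (neglecting effluent solids): Q_w = V·X / (θ_c·X_r) = 301.0 × 2070 / (6.04 × 8220) = 12.55 m³/d.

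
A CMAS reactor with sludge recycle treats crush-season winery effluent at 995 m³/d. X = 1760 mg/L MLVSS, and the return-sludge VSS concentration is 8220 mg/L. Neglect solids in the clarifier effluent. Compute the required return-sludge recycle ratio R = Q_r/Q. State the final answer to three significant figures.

R ≈ 0.272

Solids balance on the clarifier gives (1+R)X = R·X_r, so R = X/(X_r − X) = 1760 / (8220 − 1760) = 0.2724.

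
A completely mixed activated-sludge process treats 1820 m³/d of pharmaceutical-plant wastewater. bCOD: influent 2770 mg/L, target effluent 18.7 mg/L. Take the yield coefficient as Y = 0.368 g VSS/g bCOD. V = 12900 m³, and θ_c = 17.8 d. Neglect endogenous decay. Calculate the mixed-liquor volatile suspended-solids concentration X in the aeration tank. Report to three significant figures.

X ≈ 2540 mg/L

X = Y·Q·ΔS·θ_c / V = 0.368 × 1820 × (2770 − 18.7) × 17.8 / 12900 = 2543 mg/L.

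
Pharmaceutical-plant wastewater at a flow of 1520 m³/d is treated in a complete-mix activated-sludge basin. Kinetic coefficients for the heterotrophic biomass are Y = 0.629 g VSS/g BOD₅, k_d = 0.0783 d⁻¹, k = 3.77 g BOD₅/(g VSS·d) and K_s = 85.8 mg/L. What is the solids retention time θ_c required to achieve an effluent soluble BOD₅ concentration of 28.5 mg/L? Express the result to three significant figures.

At the target effluent, Y k S/(K_s+S) = 0.629×3.77×28.5/114.3 = 0.5913 d⁻¹.
Then 1/θ_c = μ − k_d = 0.5913 − 0.0783 = 0.5130 d⁻¹, giving θ_c = 1.949 d.

θ_c ≈ 1.95 d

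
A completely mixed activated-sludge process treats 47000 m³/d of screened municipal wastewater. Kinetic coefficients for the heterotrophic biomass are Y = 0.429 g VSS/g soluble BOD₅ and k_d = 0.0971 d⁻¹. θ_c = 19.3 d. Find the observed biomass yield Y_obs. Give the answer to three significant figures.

Y_obs = Y / (1 + k_d θ_c) = 0.429 / (1 + 0.0971 × 19.3) = 0.429 / 2.874 = 0.1493.

Y_obs ≈ 0.149 g VSS/g soluble BOD₅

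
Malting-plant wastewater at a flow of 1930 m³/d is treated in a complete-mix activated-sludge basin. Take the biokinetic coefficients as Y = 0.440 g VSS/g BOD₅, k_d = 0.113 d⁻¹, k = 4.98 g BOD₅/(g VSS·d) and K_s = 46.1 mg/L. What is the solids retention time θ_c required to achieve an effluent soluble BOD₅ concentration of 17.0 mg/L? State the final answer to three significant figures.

θ_c ≈ 2.09 d

At the target effluent, Y k S/(K_s+S) = 0.440×4.98×17.0/63.10 = 0.5903 d⁻¹.
Then 1/θ_c = μ − k_d = 0.5903 − 0.113 = 0.4773 d⁻¹, giving θ_c = 2.095 d.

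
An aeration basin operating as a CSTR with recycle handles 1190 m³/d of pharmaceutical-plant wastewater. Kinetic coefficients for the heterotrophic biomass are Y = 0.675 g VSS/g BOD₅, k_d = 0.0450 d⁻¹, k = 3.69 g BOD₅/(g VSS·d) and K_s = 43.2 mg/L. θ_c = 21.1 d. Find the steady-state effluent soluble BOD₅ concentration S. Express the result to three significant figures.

S ≈ 1.66 mg/L

From the Monod/SRT balance for a CMAS, S = K_s·(1+k_d θ_c)/[θ_c·(Y k − k_d) − 1] = 43.2 × (1 + 0.0450 × 21.1) / [21.1 × (0.675 × 3.69 − 0.0450) − 1] = 84.22 / 50.61 = 1.664 mg/L.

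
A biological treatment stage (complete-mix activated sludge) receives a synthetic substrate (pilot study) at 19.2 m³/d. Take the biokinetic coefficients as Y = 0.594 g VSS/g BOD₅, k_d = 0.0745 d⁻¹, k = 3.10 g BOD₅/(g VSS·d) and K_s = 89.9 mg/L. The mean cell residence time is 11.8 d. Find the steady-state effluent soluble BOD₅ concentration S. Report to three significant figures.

Effluent substrate depends only on kinetics and SRT: S = K_s(1 + k_d θ_c) / [θ_c(Yk − k_d) − 1] = 89.9 × (1 + 0.0745 × 11.8) / [11.8 × (0.594 × 3.10 − 0.0745) − 1] = 168.9 / 19.85 = 8.511 mg/L.

S ≈ 8.51 mg/L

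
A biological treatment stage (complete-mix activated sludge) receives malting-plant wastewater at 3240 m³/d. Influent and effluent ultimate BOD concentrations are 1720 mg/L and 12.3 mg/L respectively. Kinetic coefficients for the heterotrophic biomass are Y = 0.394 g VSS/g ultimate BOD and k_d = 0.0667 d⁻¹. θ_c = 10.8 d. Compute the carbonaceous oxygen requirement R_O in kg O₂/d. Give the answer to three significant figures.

R_O ≈ 3730 kg O₂/d

The observed yield is Y_obs = Y/(1 + k_d·θ_c) = 0.394 / (1 + 0.0667 × 10.8) = 0.394 / 1.720 = 0.2290 g VSS per g ultimate BOD removed.
Substrate removed = Q·(S₀ − S) = 3240 m³/d × (1720 − 12.3) g/m³ = 5.53×10^6 g/d = 5533 kg/d.
Biomass synthesised: P_X = Y_obs × 5533 = 1267 kg VSS/d.
Carbonaceous O₂ demand = substrate oxidised − cell-mass equivalent = 5533 − 1.42 × 1267 = 3734 kg O₂/d.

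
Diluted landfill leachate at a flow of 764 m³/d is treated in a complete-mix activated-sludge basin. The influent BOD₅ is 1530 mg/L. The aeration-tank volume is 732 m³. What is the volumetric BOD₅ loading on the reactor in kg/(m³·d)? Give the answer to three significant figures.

L_v ≈ 1.60 kg BOD₅/(m³·d)

Volumetric loading L_v = Q·S₀ / V = 764 × 1530 g/m³ / 732.0 m³ = 1597 g/(m³·d) = 1.597 kg BOD₅/(m³·d).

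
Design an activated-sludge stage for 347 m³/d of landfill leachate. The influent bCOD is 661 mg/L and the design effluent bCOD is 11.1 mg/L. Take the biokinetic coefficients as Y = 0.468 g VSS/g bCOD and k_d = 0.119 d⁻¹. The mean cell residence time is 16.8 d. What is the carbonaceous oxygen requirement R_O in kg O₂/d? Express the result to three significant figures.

R_O ≈ 176 kg O₂/d

Observed yield with endogenous decay: Y_obs = Y / (1 + k_d·θ_c) = 0.468 / (1 + 0.119 × 16.8) = 0.468 / 2.999 = 0.1560 g VSS/g bCOD.
Q·(S₀ − S) = 347 × (661 − 11.1) × 10⁻³ = 225.5 kg/d removed.
Biomass synthesised: P_X = Y_obs × 225.5 = 35.19 kg VSS/d.
R_O = Q·(S₀ − S) − 1.42·P_X = 225.5 − 1.42 × 35.19 = 175.5 kg O₂/d.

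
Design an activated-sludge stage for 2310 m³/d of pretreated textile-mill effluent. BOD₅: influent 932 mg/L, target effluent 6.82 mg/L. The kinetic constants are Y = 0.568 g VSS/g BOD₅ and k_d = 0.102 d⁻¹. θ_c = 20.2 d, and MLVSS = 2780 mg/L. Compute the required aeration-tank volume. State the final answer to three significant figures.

V ≈ 2880 m³

Steady-state biomass mass balance: V·X·(1 + k_d·θ_c) = Y·Q·(S₀ − S)·θ_c, so V = 0.568 × 2310 × (932 − 6.82) × 20.2 / [2780 × (1 + 0.102 × 20.2)] = 2.45×10^7 / 8508 = 2882 m³.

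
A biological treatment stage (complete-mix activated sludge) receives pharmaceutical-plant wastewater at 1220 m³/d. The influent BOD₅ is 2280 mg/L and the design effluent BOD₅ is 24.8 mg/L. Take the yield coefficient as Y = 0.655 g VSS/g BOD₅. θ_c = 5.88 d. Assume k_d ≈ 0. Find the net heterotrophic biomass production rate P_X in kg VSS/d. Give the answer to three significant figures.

P_X ≈ 1800 kg VSS/d

Since k_d ≈ 0, Y_obs = Y = 0.655 g VSS/g BOD₅.
ΔS = 2280 − 24.8 = 2255 mg/L, so the substrate removal rate is 1220 × 2255/1000 = 2751 kg BOD₅/d.
Net biomass production P_X = Y_obs × Q·(S₀ − S) = 0.6550 × 2751 = 1802 kg VSS/d.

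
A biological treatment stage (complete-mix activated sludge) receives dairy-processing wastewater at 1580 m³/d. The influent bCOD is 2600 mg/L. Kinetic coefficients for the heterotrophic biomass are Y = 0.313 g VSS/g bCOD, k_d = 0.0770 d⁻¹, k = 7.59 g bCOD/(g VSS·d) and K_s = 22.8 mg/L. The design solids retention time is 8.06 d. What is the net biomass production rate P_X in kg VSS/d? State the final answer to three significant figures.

Effluent substrate depends only on kinetics and SRT: S = K_s(1 + k_d θ_c) / [θ_c(Yk − k_d) − 1] = 22.8 × (1 + 0.0770 × 8.06) / [8.06 × (0.313 × 7.59 − 0.0770) − 1] = 36.95 / 17.53 = 2.108 mg/L.
Y_obs = Y / (1 + k_d θ_c) = 0.313 / (1 + 0.0770 × 8.06) = 0.313 / 1.621 = 0.1931.
Mass of bCOD removed per day: Q(S₀ − S) = 1580 × 2598 g/m³ = 4105 kg/d.
Net biomass production P_X = Y_obs × Q·(S₀ − S) = 0.1931 × 4105 = 792.8 kg VSS/d.

P_X ≈ 793 kg VSS/d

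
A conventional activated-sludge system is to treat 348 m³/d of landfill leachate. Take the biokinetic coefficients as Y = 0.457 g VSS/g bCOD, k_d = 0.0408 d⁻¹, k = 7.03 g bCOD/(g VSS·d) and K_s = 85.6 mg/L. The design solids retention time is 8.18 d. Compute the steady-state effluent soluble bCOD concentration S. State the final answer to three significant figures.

For a completely mixed reactor with recycle the Lawrence–McCarty relation gives S = K_s·(1 + k_d·θ_c) / [θ_c·(Y·k − k_d) − 1] = 85.6 × (1 + 0.0408 × 8.18) / [8.18 × (0.457 × 7.03 − 0.0408) − 1] = 114.2 / 24.95 = 4.577 mg/L.

S ≈ 4.58 mg/L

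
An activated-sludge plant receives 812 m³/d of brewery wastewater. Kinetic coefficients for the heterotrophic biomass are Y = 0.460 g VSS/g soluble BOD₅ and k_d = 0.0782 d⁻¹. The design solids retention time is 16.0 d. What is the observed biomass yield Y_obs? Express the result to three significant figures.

The observed yield is Y_obs = Y/(1 + k_d·θ_c) = 0.460 / (1 + 0.0782 × 16.0) = 0.460 / 2.251 = 0.2043 g VSS per g soluble BOD₅ removed.

Y_obs ≈ 0.204 g VSS/g soluble BOD₅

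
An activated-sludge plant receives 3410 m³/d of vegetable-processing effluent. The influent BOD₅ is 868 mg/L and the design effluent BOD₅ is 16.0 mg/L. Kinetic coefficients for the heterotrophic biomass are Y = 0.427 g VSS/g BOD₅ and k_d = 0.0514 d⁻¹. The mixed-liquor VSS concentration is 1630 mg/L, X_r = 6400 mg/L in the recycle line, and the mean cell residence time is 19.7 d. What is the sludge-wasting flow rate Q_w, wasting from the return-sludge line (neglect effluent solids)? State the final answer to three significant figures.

From the SRT design equation V = Y Q (S₀−S) θ_c / [X (1 + k_d θ_c)] = 0.427 × 3410 × (868 − 16.0) × 19.7 / [1630 × (1 + 0.0514 × 19.7)] = 2.44×10^7 / 3281 = 7450 m³.
Q_w = (V·X)/(θ_c X_r) = 7450 × 1630 / (19.7 × 6400) = 96.31 m³/d.

Q_w ≈ 96.3 m³/d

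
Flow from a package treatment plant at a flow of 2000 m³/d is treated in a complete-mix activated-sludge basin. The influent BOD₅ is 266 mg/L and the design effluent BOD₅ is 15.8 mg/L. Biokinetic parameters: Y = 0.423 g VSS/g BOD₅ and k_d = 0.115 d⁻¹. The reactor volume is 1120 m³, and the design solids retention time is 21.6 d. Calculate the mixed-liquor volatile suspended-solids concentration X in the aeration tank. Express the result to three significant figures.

X ≈ 1170 mg/L

From V·X·(1 + k_d·θ_c) = Y·Q·(S₀ − S)·θ_c: X = 0.423 × 2000 × (266 − 15.8) × 21.6 / [1120 × (1 + 0.115 × 21.6)] = 1172 mg/L.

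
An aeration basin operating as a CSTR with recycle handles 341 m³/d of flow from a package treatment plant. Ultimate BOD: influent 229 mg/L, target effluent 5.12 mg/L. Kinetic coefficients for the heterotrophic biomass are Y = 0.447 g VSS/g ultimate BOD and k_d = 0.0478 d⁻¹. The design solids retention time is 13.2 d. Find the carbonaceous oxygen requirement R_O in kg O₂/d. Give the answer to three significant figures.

Correct the yield for decay: Y_obs = Y/(1 + k_d θ_c) = 0.447 / (1 + 0.0478 × 13.2) = 0.447 / 1.631 = 0.2741.
Q·(S₀ − S) = 341 × (229 − 5.12) × 10⁻³ = 76.34 kg/d removed.
Net sludge production P_X = 0.2741 × 76.34 = 20.92 kg VSS/d.
R_O = Q·(S₀ − S) − 1.42·P_X = 76.34 − 1.42 × 20.92 = 46.63 kg O₂/d.

R_O ≈ 46.6 kg O₂/d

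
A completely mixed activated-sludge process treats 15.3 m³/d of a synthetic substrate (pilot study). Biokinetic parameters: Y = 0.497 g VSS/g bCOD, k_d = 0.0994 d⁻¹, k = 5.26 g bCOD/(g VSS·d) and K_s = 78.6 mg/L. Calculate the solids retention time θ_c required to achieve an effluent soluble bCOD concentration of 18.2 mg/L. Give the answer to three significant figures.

θ_c ≈ 2.55 d

From 1/θ_c = Y·k·S/(K_s + S) − k_d: Y·k·S/(K_s+S) = 0.497 × 5.26 × 18.2 / (78.6 + 18.2) = 0.4915 d⁻¹.
1/θ_c = 0.4915 − 0.0994 = 0.3921 d⁻¹, so θ_c = 2.550 d.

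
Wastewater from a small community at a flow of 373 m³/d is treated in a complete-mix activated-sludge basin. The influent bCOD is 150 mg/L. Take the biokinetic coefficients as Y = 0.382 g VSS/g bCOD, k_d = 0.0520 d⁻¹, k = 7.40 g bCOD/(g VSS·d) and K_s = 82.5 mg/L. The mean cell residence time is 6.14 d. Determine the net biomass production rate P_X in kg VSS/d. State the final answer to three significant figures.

P_X ≈ 15.5 kg VSS/d

Effluent substrate depends only on kinetics and SRT: S = K_s(1 + k_d θ_c) / [θ_c(Yk − k_d) − 1] = 82.5 × (1 + 0.0520 × 6.14) / [6.14 × (0.382 × 7.40 − 0.0520) − 1] = 108.8 / 16.04 = 6.787 mg/L.
Y_obs = Y / (1 + k_d θ_c) = 0.382 / (1 + 0.0520 × 6.14) = 0.382 / 1.319 = 0.2896.
Mass of bCOD removed per day: Q(S₀ − S) = 373 × 143.2 g/m³ = 53.42 kg/d.
P_X = Y_obs · Q(S₀ − S) = 0.2896 × 53.42 = 15.47 kg VSS/d.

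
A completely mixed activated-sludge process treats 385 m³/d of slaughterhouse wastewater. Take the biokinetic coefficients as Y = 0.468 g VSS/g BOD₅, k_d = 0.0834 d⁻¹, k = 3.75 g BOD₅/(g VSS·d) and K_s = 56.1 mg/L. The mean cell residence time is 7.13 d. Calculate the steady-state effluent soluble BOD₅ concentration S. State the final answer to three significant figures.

From the Monod/SRT balance for a CMAS, S = K_s·(1+k_d θ_c)/[θ_c·(Y k − k_d) − 1] = 56.1 × (1 + 0.0834 × 7.13) / [7.13 × (0.468 × 3.75 − 0.0834) − 1] = 89.46 / 10.92 = 8.193 mg/L.

S ≈ 8.19 mg/L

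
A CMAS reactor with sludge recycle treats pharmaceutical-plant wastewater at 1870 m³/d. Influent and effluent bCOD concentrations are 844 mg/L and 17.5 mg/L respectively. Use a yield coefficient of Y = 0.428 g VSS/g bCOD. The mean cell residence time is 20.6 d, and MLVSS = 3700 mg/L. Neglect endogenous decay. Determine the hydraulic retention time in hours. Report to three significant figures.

τ ≈ 47.3 h

V·X = Y·Q·ΔS·θ_c gives V = 0.428 × 1870 × (844 − 17.5) × 20.6 / 3700 = 3683 m³.
τ = V/Q = 3683/1870 = 1.969 d, or 47.27 h.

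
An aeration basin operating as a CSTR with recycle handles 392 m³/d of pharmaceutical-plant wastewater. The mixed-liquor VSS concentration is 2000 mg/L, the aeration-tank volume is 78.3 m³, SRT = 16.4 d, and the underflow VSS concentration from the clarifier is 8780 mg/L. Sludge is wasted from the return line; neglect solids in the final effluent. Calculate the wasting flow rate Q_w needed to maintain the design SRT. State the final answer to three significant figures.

Q_w ≈ 1.09 m³/d

Q_w = (V·X)/(θ_c X_r) = 78.30 × 2000 / (16.4 × 8780) = 1.088 m³/d.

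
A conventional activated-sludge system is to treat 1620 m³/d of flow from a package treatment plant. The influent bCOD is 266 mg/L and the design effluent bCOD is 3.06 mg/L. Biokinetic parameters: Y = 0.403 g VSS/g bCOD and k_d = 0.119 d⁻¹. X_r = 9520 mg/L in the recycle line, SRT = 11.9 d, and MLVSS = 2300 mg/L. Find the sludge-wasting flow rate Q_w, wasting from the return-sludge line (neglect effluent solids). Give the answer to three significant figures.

Rearranging the biomass balance for a CMAS with decay, V = Y·Q·ΔS·θ_c / [X·(1+k_d θ_c)] = 0.403 × 1620 × (266 − 3.06) × 11.9 / [2300 × (1 + 0.119 × 11.9)] = 2.04×10^6 / 5557 = 367.6 m³.
θ_c = V·X/(Q_w·X_r) when wasting from the recycle, so Q_w = V·X/(θ_c·X_r) = 367.6 × 2300 / (11.9 × 9520) = 7.463 m³/d.

Q_w ≈ 7.46 m³/d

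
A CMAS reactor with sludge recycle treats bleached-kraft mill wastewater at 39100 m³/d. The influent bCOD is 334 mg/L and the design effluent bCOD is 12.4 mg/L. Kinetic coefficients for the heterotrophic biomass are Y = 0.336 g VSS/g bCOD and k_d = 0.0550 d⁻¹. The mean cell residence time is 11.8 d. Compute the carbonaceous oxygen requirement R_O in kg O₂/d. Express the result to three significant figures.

Observed yield with endogenous decay: Y_obs = Y / (1 + k_d·θ_c) = 0.336 / (1 + 0.0550 × 11.8) = 0.336 / 1.649 = 0.2038 g VSS/g bCOD.
Substrate removed = Q·(S₀ − S) = 39100 m³/d × (334 − 12.4) g/m³ = 1.26×10^7 g/d = 12575 kg/d.
P_X = Y_obs·Q·(S₀ − S) = 0.2038 × 12575 = 2562 kg VSS/d.
R_O = Q·(S₀ − S) − 1.42·P_X = 12575 − 1.42 × 2562 = 8936 kg O₂/d.

R_O ≈ 8940 kg O₂/d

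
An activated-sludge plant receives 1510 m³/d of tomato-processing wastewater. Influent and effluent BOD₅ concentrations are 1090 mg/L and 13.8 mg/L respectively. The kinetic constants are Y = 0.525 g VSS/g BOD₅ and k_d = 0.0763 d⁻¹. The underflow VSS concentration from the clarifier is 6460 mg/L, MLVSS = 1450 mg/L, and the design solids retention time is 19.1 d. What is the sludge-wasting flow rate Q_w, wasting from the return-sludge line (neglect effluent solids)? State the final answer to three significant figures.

From the SRT design equation V = Y Q (S₀−S) θ_c / [X (1 + k_d θ_c)] = 0.525 × 1510 × (1090 − 13.8) × 19.1 / [1450 × (1 + 0.0763 × 19.1)] = 1.63×10^7 / 3563 = 4573 m³.
Q_w = (V·X)/(θ_c X_r) = 4573 × 1450 / (19.1 × 6460) = 53.74 m³/d.

Q_w ≈ 53.7 m³/d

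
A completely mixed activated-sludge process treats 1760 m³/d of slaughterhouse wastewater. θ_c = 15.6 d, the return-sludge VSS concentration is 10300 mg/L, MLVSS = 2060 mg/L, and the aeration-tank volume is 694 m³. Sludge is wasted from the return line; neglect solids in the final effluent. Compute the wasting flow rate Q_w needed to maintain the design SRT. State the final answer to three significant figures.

Q_w ≈ 8.90 m³/d

θ_c = V·X/(Q_w·X_r) when wasting from the recycle, so Q_w = V·X/(θ_c·X_r) = 694.0 × 2060 / (15.6 × 10300) = 8.897 m³/d.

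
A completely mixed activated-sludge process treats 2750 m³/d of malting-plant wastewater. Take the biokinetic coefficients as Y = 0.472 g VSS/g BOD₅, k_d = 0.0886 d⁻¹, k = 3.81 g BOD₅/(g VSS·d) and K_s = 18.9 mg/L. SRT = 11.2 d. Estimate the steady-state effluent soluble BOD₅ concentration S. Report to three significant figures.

For a completely mixed reactor with recycle the Lawrence–McCarty relation gives S = K_s·(1 + k_d·θ_c) / [θ_c·(Y·k − k_d) − 1] = 18.9 × (1 + 0.0886 × 11.2) / [11.2 × (0.472 × 3.81 − 0.0886) − 1] = 37.65 / 18.15 = 2.075 mg/L.

S ≈ 2.07 mg/L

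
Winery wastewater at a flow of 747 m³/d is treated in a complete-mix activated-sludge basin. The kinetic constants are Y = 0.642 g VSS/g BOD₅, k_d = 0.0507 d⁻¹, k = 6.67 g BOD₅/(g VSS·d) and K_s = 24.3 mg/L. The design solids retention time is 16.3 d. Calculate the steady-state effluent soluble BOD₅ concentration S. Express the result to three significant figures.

Effluent substrate depends only on kinetics and SRT: S = K_s(1 + k_d θ_c) / [θ_c(Yk − k_d) − 1] = 24.3 × (1 + 0.0507 × 16.3) / [16.3 × (0.642 × 6.67 − 0.0507) − 1] = 44.38 / 67.97 = 0.6529 mg/L.

S ≈ 0.653 mg/L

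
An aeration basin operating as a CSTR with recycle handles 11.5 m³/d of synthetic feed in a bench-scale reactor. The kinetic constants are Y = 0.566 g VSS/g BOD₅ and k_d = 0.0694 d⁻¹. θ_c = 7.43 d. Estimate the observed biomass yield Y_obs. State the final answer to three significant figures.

Y_obs ≈ 0.373 g VSS/g BOD₅

Y_obs = Y / (1 + k_d θ_c) = 0.566 / (1 + 0.0694 × 7.43) = 0.566 / 1.516 = 0.3734.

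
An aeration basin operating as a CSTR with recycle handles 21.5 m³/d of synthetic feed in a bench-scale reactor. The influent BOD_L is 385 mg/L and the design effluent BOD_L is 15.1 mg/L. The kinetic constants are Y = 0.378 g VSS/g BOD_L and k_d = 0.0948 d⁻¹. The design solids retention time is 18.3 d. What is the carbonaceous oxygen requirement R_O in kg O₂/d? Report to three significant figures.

Observed yield with endogenous decay: Y_obs = Y / (1 + k_d·θ_c) = 0.378 / (1 + 0.0948 × 18.3) = 0.378 / 2.735 = 0.1382 g VSS/g BOD_L.
Mass of BOD_L removed per day: Q(S₀ − S) = 21.5 × 369.9 g/m³ = 7.953 kg/d.
Biomass synthesised: P_X = Y_obs × 7.953 = 1.099 kg VSS/d.
R_O = Q·ΔS − 1.42 P_X = 7.953 − 1.561 = 6.392 kg O₂/d.

R_O ≈ 6.39 kg O₂/d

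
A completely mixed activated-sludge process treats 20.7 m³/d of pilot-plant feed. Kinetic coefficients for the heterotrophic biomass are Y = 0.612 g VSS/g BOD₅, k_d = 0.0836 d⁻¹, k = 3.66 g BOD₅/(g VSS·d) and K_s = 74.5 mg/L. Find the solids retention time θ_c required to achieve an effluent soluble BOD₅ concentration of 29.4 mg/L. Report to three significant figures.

θ_c ≈ 1.82 d

At the target effluent, Y k S/(K_s+S) = 0.612×3.66×29.4/103.9 = 0.6338 d⁻¹.
θ_c = 1/(μ − k_d) = 1/(0.6338 − 0.0836) = 1/0.5502 = 1.817 d.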